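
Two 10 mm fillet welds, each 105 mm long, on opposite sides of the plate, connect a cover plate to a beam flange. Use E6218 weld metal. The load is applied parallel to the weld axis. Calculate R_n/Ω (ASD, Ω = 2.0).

E62XX → F_EXX = 620 MPa.
Effective throat t_e = 0.707 × 10 = 7.07 mm.
Total length L = 210 mm; A_we = 7.07 × 210 = 1485 mm².
F_nw = 0.6 F_EXX = 0.6 × 620 = 372 MPa.
R_n = 372 × 1485 × 10⁻³ = 552.3 kN; R_n/Ω = 552.3/2.0 = 276.2 kN.

R_n/Ω ≈ 276 kN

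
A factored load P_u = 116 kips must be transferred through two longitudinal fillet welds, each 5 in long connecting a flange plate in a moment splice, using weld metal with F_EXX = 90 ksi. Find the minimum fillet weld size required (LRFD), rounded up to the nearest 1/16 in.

w = 7/16 in

Total weld length L = 10 in.
Required throat t_e = P_u / (φ × 0.6 F_EXX × L) = 116 / (0.75 × 0.6 × 90 × 10) = 0.2864 in.
Required leg w = t_e / 0.707 = 0.4051 in → use 7/16 in.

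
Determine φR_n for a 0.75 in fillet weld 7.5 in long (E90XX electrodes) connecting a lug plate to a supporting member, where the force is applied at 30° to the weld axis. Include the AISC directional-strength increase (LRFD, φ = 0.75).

φR_n ≈ 190 kip

E90XX → F_EXX = 90 ksi.
t_e = 0.707 × 0.75 = 0.5302 in; A_we = 0.5302 × 7.5 = 3.977 in².
Directional factor: 1.0 + 0.5 sin^1.5(30°) = 1.177.
F_nw = 0.6 × 90 × 1.177 = 63.55 ksi.
φR_n = 0.75 × 63.55 × 3.977 = 189.5 kip.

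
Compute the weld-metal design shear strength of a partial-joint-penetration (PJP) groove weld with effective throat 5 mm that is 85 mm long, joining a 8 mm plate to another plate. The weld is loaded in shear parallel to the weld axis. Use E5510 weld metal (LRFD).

E55XX → F_EXX = 550 MPa.
Effective throat (given) t_e = 5 mm.
A_we = 5 × 85 = 425 mm².
F_nw = 0.6 F_EXX = 330 MPa.
φR_n = 0.75 × 330 × 425 × 10⁻³ = 105.2 kN.

φR_n ≈ 105 kN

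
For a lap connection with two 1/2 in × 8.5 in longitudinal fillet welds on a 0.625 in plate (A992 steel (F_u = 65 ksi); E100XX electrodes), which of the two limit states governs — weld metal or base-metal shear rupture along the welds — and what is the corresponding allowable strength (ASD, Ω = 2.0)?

E100XX → F_EXX = 100 ksi.
t_e = 0.707 × 0.5 = 0.3535 in; L = 17 in.
Weld metal: R_n/Ω = (1/2.0) × 0.6 × 100 × 0.3535 × 17 = 180.3 kips.
Base metal (shear rupture): R_n/Ω = (1/2.0) × 0.6 × 65 × 0.625 × 17 = 207.2 kips.
Governing: weld metal.

R_n/Ω ≈ 180 kips (weld metal governs)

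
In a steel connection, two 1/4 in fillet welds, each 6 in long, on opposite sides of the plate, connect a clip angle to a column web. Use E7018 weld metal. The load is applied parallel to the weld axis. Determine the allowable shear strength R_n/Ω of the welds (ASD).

E70XX → F_EXX = 70 ksi.
Effective throat t_e = 0.707 × 0.25 = 0.1767 in.
Total length L = 12 in; A_we = 0.1767 × 12 = 2.121 in².
F_nw = 0.6 F_EXX = 0.6 × 70 = 42 ksi.
R_n = 42 × 2.121 = 89.08 kips; R_n/Ω = 89.08/2.0 = 44.54 kips.

R_n/Ω ≈ 44.5 kips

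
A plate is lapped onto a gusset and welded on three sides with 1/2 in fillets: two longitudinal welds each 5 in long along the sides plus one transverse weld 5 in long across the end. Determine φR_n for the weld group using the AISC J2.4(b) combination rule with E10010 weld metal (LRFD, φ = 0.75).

E100XX → F_EXX = 100 ksi.
t_e = 0.707 × 0.5 = 0.3535 in.
R_nwl = 0.6 × 100 × 0.3535 × 10 = 212.1 kips (longitudinal, 2 welds).
R_nwt = 0.6 × 100 × 0.3535 × 5 = 106 kips (transverse, base value).
(i) R_nwl + R_nwt = 318.1 kips; (ii) 0.85 R_nwl + 1.5 R_nwt = 339.4 kips.
R_n = max = 339.4 kips [governs: (ii)]; φR_n = 254.5 kips.

φR_n ≈ 255 kips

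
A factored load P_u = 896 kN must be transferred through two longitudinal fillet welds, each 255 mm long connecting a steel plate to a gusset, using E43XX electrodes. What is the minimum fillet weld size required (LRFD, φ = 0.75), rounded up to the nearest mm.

w = 13 mm

E43XX → F_EXX = 430 MPa.
Total weld length L = 510 mm.
Required throat t_e = P_u / (φ × 0.6 F_EXX × L) = 896 / (0.75 × 0.6 × 430 × 510 × 10⁻³) = 9.079 mm.
Required leg w = t_e / 0.707 = 12.84 mm → use 13 mm.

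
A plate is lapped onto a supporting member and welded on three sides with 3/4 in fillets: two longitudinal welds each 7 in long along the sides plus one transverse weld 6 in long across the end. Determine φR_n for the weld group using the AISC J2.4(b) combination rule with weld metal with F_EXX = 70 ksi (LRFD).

t_e = 0.707 × 0.75 = 0.5302 in.
R_nwl = 0.6 × 70 × 0.5302 × 14 = 311.8 kip (longitudinal, 2 welds).
R_nwt = 0.6 × 70 × 0.5302 × 6 = 133.6 kip (transverse, base value).
(i) R_nwl + R_nwt = 445.4 kip; (ii) 0.85 R_nwl + 1.5 R_nwt = 465.5 kip.
R_n = max = 465.5 kip [governs: (ii)]; φR_n = 349.1 kip.

φR_n ≈ 349 kip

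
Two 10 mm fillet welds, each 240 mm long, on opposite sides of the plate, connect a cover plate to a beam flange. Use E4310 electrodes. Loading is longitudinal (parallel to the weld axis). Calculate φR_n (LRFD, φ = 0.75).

E43XX → F_EXX = 430 MPa.
Effective throat t_e = 0.707 × 10 = 7.07 mm.
Total length L = 480 mm; A_we = 7.07 × 480 = 3394 mm².
F_nw = 0.6 F_EXX = 0.6 × 430 = 258 MPa.
φR_n = 0.75 × 258 × 3394 × 10⁻³ = 656.7 kN.

φR_n ≈ 657 kN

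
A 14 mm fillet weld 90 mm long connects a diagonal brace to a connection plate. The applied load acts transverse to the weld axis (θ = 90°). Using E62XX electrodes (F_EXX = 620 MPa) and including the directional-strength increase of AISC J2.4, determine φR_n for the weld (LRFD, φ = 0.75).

t_e = 0.707 × 14 = 9.898 mm; A_we = 9.898 × 90 = 890.8 mm².
Directional factor: 1.0 + 0.5 sin^1.5(90°) = 1.5.
F_nw = 0.6 × 620 × 1.5 = 558 MPa.
φR_n = 0.75 × 558 × 890.8 × 10⁻³ = 372.8 kN.

φR_n ≈ 373 kN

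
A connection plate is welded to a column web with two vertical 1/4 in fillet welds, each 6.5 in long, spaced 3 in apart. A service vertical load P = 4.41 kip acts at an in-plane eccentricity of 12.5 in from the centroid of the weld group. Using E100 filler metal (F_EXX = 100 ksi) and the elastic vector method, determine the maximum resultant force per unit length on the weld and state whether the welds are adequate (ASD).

Total weld length L_w = 13 in. Treat welds as unit-width lines.
Polar moment about centroid: J = 2[d³/12 + d(b/2)²] = 2[6.5³/12 + 6.5×1.5²] = 75.02 in³.
Direct shear f_v = P/L_w = 4.41 / 13 = 0.3392 kip/in (vertical).
Torsion M = P·e = 4.41 × 12.5 = 55.125 kip·in.
Critical point at (x, y) = (1.5, 3.25) from centroid. f_tx = M·y/J = 2.388 kip/in; f_ty = M·x/J = 1.102 kip/in.
Resultant f_max = √[f_tx² + (f_v + f_ty)²] = √[2.388² + (0.3392 + 1.102)²] = 2.789 kip/in.
Capacity per unit length: r_n/Ω = (1/2.0) × 0.6 × 100 × (0.707 × 0.25) = 5.302 kip/in.
2.789 ≤ 5.302 → adequate.

f_max ≈ 2.79 kip/in; adequate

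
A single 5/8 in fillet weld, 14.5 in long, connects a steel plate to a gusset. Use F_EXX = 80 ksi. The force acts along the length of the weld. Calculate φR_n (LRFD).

Effective throat t_e = 0.707 × 0.625 = 0.4419 in.
Total length L = 14.5 in; A_we = 0.4419 × 14.5 = 6.407 in².
F_nw = 0.6 F_EXX = 0.6 × 80 = 48 ksi.
φR_n = 0.75 × 48 × 6.407 = 230.7 kip.

φR_n ≈ 231 kip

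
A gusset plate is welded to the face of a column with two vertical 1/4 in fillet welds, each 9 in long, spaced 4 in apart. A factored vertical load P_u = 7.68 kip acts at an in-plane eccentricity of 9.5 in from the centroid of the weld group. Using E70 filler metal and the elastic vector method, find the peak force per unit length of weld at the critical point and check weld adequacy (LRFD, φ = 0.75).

E70XX → F_EXX = 70 ksi.
Total weld length L_w = 18 in. Treat welds as unit-width lines.
Polar moment about centroid: J = 2[d³/12 + d(b/2)²] = 2[9³/12 + 9×2²] = 193.5 in³.
Direct shear f_v = P/L_w = 7.68 / 18 = 0.4267 kip/in (vertical).
Torsion M = P·e = 7.68 × 9.5 = 72.96 kip·in.
Critical point at (x, y) = (2, 4.5) from centroid. f_tx = M·y/J = 1.697 kip/in; f_ty = M·x/J = 0.7541 kip/in.
Resultant f_max = √[f_tx² + (f_v + f_ty)²] = √[1.697² + (0.4267 + 0.7541)²] = 2.067 kip/in.
Capacity per unit length: φr_n = 0.75 × 0.6 × 70 × (0.707 × 0.25) = 5.568 kip/in.
2.067 ≤ 5.568 → adequate.

f_max ≈ 2.07 kip/in; adequate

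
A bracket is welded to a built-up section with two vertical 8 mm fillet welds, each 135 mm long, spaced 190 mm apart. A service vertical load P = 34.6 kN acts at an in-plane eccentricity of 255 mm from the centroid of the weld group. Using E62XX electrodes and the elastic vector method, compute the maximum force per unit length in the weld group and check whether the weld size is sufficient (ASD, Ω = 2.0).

f_max ≈ 472 N/mm; adequate

E62XX → F_EXX = 620 MPa.
Total weld length L_w = 270 mm. Treat welds as unit-width lines.
Polar moment about centroid: J = 2[d³/12 + d(b/2)²] = 2[135³/12 + 135×95²] = 2847000 mm³.
Direct shear f_v = P/L_w = 34.6×10³ / 270 = 128.1 N/mm (vertical).
Torsion M = P·e = 34.6×10³ × 255 = 8823000 N·mm.
Critical point at (x, y) = (95, 67.5) from centroid. f_tx = M·y/J = 209.2 N/mm; f_ty = M·x/J = 294.4 N/mm.
Resultant f_max = √[f_tx² + (f_v + f_ty)²] = √[209.2² + (128.1 + 294.4)²] = 471.5 N/mm.
Capacity per unit length: r_n/Ω = (1/2.0) × 0.6 × 620 × (0.707 × 8) = 1052 N/mm.
471.5 ≤ 1052 → adequate.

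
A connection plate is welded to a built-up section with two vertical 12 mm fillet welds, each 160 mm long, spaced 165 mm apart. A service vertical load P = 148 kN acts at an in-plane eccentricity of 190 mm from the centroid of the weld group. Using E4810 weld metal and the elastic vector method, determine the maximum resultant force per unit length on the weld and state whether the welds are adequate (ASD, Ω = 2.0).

f_max ≈ 1500 N/mm; NOT adequate

E48XX → F_EXX = 480 MPa.
Total weld length L_w = 320 mm. Treat welds as unit-width lines.
Polar moment about centroid: J = 2[d³/12 + d(b/2)²] = 2[160³/12 + 160×82.5²] = 2861000 mm³.
Direct shear f_v = P/L_w = 148×10³ / 320 = 462.5 N/mm (vertical).
Torsion M = P·e = 148×10³ × 190 = 28120000 N·mm.
Critical point at (x, y) = (82.5, 80) from centroid. f_tx = M·y/J = 786.4 N/mm; f_ty = M·x/J = 811 N/mm.
Resultant f_max = √[f_tx² + (f_v + f_ty)²] = √[786.4² + (462.5 + 811)²] = 1497 N/mm.
Capacity per unit length: r_n/Ω = (1/2.0) × 0.6 × 480 × (0.707 × 12) = 1222 N/mm.
1497 > 1222 → NOT adequate.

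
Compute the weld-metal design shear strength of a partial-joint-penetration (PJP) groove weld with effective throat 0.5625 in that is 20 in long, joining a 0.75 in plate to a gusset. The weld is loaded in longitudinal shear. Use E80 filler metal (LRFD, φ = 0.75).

E80XX → F_EXX = 80 ksi.
Effective throat (given) t_e = 0.5625 in.
A_we = 0.5625 × 20 = 11.25 in².
F_nw = 0.6 F_EXX = 48 ksi.
φR_n = 0.75 × 48 × 11.25 = 405 kip.

φR_n ≈ 405 kip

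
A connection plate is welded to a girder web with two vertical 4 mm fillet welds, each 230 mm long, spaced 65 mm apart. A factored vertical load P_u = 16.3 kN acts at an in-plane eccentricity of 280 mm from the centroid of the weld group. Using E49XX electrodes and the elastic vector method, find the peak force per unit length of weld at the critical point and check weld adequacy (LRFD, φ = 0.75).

E49XX → F_EXX = 490 MPa.
Total weld length L_w = 460 mm. Treat welds as unit-width lines.
Polar moment about centroid: J = 2[d³/12 + d(b/2)²] = 2[230³/12 + 230×32.5²] = 2514000 mm³.
Direct shear f_v = P/L_w = 16.3×10³ / 460 = 35.43 N/mm (vertical).
Torsion M = P·e = 16.3×10³ × 280 = 4564000 N·mm.
Critical point at (x, y) = (32.5, 115) from centroid. f_tx = M·y/J = 208.8 N/mm; f_ty = M·x/J = 59.01 N/mm.
Resultant f_max = √[f_tx² + (f_v + f_ty)²] = √[208.8² + (35.43 + 59.01)²] = 229.2 N/mm.
Capacity per unit length: φr_n = 0.75 × 0.6 × 490 × (0.707 × 4) = 623.6 N/mm.
229.2 ≤ 623.6 → adequate.

f_max ≈ 229 N/mm; adequate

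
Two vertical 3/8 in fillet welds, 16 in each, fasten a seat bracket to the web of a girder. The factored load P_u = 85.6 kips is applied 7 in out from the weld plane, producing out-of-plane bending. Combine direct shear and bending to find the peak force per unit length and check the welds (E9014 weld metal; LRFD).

E90XX → F_EXX = 90 ksi.
L_w = 2 × 16 = 32 in; section modulus (unit throat) S = 2 × L²/6 = 85.33 in².
Direct shear f_v = P/L_w = 85.6/32 = 2.675 kip/in.
Moment M = P × e = 85.6 × 7 = 599.2 kip·in; bending f_b = M/S = 7.022 kip/in.
f_max = √(f_v² + f_b²) = √(2.675² + 7.022²) = 7.514 kip/in.
φr_n = 0.75 × 0.6 × 90 × (0.707 × 0.375) = 10.74 kip/in → adequate.

f_max ≈ 7.51 kip/in; adequate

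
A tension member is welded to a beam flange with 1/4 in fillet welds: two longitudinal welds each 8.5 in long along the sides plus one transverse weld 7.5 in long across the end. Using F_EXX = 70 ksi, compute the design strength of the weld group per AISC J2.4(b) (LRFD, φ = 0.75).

φR_n ≈ 143 kip

t_e = 0.707 × 0.25 = 0.1767 in.
R_nwl = 0.6 × 70 × 0.1767 × 17 = 126.2 kip (longitudinal, 2 welds).
R_nwt = 0.6 × 70 × 0.1767 × 7.5 = 55.68 kip (transverse, base value).
(i) R_nwl + R_nwt = 181.9 kip; (ii) 0.85 R_nwl + 1.5 R_nwt = 190.8 kip.
R_n = max = 190.8 kip [governs: (ii)]; φR_n = 143.1 kip.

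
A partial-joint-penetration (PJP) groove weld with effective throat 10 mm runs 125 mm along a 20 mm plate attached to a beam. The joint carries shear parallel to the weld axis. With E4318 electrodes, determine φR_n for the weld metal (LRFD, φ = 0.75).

E43XX → F_EXX = 430 MPa.
Effective throat (given) t_e = 10 mm.
A_we = 10 × 125 = 1250 mm².
F_nw = 0.6 F_EXX = 258 MPa.
φR_n = 0.75 × 258 × 1250 × 10⁻³ = 241.9 kN.

φR_n ≈ 242 kN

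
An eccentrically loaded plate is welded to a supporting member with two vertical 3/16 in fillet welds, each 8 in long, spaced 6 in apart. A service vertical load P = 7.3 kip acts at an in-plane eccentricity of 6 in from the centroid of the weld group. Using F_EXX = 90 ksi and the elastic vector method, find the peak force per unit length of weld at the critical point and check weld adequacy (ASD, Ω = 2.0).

Total weld length L_w = 16 in. Treat welds as unit-width lines.
Polar moment about centroid: J = 2[d³/12 + d(b/2)²] = 2[8³/12 + 8×3²] = 229.3 in³.
Direct shear f_v = P/L_w = 7.3 / 16 = 0.4562 kip/in (vertical).
Torsion M = P·e = 7.3 × 6 = 43.8 kip·in.
Critical point at (x, y) = (3, 4) from centroid. f_tx = M·y/J = 0.764 kip/in; f_ty = M·x/J = 0.573 kip/in.
Resultant f_max = √[f_tx² + (f_v + f_ty)²] = √[0.764² + (0.4562 + 0.573)²] = 1.282 kip/in.
Capacity per unit length: r_n/Ω = (1/2.0) × 0.6 × 90 × (0.707 × 0.1875) = 3.579 kip/in.
1.282 ≤ 3.579 → adequate.

f_max ≈ 1.28 kip/in; adequate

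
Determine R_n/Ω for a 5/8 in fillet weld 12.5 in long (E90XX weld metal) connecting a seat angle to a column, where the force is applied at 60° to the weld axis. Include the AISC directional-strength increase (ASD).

E90XX → F_EXX = 90 ksi.
t_e = 0.707 × 0.625 = 0.4419 in; A_we = 0.4419 × 12.5 = 5.523 in².
Directional factor: 1.0 + 0.5 sin^1.5(60°) = 1.403.
F_nw = 0.6 × 90 × 1.403 = 75.76 ksi.
R_n/Ω = (75.76 × 5.523) / 2.0 = 209.2 kip.

R_n/Ω ≈ 209 kip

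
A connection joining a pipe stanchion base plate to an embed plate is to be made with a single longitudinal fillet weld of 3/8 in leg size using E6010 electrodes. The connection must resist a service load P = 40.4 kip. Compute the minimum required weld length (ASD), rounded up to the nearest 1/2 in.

E60XX → F_EXX = 60 ksi.
Throat t_e = 0.707 × 0.375 = 0.2651 in.
r_n/Ω = (0.6 × 60 × 0.2651) / 2.0 = 4.772 kip/in.
L_req = P / (r_n/Ω) = 40.4 / 4.772 = 8.466 in total.
Round up → use L = 8.5 in.

L = 8.5 in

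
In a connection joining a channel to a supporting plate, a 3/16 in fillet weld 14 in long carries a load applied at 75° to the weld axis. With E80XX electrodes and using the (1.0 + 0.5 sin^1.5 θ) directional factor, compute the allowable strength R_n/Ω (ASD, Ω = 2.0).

E80XX → F_EXX = 80 ksi.
t_e = 0.707 × 0.1875 = 0.1326 in; A_we = 0.1326 × 14 = 1.856 in².
Directional factor: 1.0 + 0.5 sin^1.5(75°) = 1.475.
F_nw = 0.6 × 80 × 1.475 = 70.78 ksi.
R_n/Ω = (70.78 × 1.856) / 2.0 = 65.68 kip.

R_n/Ω ≈ 65.7 kip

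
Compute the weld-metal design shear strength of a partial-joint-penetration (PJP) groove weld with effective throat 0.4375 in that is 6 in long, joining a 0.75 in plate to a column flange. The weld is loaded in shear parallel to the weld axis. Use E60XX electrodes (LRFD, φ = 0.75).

E60XX → F_EXX = 60 ksi.
Effective throat (given) t_e = 0.4375 in.
A_we = 0.4375 × 6 = 2.625 in².
F_nw = 0.6 F_EXX = 36 ksi.
φR_n = 0.75 × 36 × 2.625 = 70.88 kips.

φR_n ≈ 70.9 kips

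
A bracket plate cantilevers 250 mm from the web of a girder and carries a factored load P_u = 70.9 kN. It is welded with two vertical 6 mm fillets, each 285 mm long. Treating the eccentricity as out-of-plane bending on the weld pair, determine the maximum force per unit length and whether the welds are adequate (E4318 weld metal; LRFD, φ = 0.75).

f_max ≈ 666 N/mm; adequate

E43XX → F_EXX = 430 MPa.
L_w = 2 × 285 = 570 mm; section modulus (unit throat) S = 2 × L²/6 = 27080 mm².
Direct shear f_v = P/L_w = 70.9×10³/570 = 124.4 N/mm.
Moment M = P × e = 70.9×10³ × 250 = 17725000 N·mm; bending f_b = M/S = 654.7 N/mm.
f_max = √(f_v² + f_b²) = √(124.4² + 654.7²) = 666.4 N/mm.
φr_n = 0.75 × 0.6 × 430 × (0.707 × 6) = 820.8 N/mm → adequate.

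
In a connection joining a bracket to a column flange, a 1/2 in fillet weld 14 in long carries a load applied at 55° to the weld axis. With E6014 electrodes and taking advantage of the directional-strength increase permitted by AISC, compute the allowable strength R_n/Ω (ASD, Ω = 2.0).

R_n/Ω ≈ 122 kip

E60XX → F_EXX = 60 ksi.
t_e = 0.707 × 0.5 = 0.3535 in; A_we = 0.3535 × 14 = 4.949 in².
Directional factor: 1.0 + 0.5 sin^1.5(55°) = 1.371.
F_nw = 0.6 × 60 × 1.371 = 49.35 ksi.
R_n/Ω = (49.35 × 4.949) / 2.0 = 122.1 kip.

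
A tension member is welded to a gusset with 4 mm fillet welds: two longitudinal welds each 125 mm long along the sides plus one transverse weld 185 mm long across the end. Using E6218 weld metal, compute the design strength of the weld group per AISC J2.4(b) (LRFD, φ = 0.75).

E62XX → F_EXX = 620 MPa.
t_e = 0.707 × 4 = 2.828 mm.
R_nwl = 0.6 × 620 × 2.828 × 250 × 10⁻³ = 263 kN (longitudinal, 2 welds).
R_nwt = 0.6 × 620 × 2.828 × 185 × 10⁻³ = 194.6 kN (transverse, base value).
(i) R_nwl + R_nwt = 457.6 kN; (ii) 0.85 R_nwl + 1.5 R_nwt = 515.5 kN.
R_n = max = 515.5 kN [governs: (ii)]; φR_n = 386.6 kN.

φR_n ≈ 387 kN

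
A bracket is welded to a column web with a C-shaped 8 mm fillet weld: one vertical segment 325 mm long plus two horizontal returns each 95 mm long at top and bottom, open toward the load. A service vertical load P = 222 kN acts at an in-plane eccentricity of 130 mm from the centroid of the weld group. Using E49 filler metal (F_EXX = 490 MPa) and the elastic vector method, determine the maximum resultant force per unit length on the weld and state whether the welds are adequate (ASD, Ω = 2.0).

f_max ≈ 901 N/mm; NOT adequate

Total weld length L_w = 515 mm. Treat welds as unit-width lines.
Centroid: x̄ = 2×95×47.5 / 515 = 17.52 mm from the vertical weld.
Polar moment about centroid: J = I_x + I_y = [325³/12 + 2×95×162.5²] + [325×17.52² + 2(95³/12 + 95×29.98²)] = 8291000 mm³.
Direct shear f_v = P/L_w = 222×10³ / 515 = 431.1 N/mm (vertical).
Torsion M = P·e = 222×10³ × 130 = 28860000 N·mm.
Critical point at (x, y) = (77.48, 162.5) from centroid. f_tx = M·y/J = 565.6 N/mm; f_ty = M·x/J = 269.7 N/mm.
Resultant f_max = √[f_tx² + (f_v + f_ty)²] = √[565.6² + (431.1 + 269.7)²] = 900.5 N/mm.
Capacity per unit length: r_n/Ω = (1/2.0) × 0.6 × 490 × (0.707 × 8) = 831.4 N/mm.
900.5 > 831.4 → NOT adequate.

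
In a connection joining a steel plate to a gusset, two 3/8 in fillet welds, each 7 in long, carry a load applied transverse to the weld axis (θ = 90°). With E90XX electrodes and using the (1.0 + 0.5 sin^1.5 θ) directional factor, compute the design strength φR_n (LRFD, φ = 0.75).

φR_n ≈ 225 kips

E90XX → F_EXX = 90 ksi.
t_e = 0.707 × 0.375 = 0.2651 in; A_we = 0.2651 × 14 = 3.712 in².
Directional factor: 1.0 + 0.5 sin^1.5(90°) = 1.5.
F_nw = 0.6 × 90 × 1.5 = 81 ksi.
φR_n = 0.75 × 81 × 3.712 = 225.5 kips.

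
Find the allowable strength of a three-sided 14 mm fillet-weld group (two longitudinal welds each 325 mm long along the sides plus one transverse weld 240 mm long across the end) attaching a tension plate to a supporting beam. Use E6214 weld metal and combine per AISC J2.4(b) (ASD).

E62XX → F_EXX = 620 MPa.
t_e = 0.707 × 14 = 9.898 mm.
R_nwl = 0.6 × 620 × 9.898 × 650 × 10⁻³ = 2393 kN (longitudinal, 2 welds).
R_nwt = 0.6 × 620 × 9.898 × 240 × 10⁻³ = 883.7 kN (transverse, base value).
(i) R_nwl + R_nwt = 3277 kN; (ii) 0.85 R_nwl + 1.5 R_nwt = 3360 kN.
R_n = max = 3360 kN [governs: (ii)]; R_n/Ω = 1680 kN.

R_n/Ω ≈ 1680 kN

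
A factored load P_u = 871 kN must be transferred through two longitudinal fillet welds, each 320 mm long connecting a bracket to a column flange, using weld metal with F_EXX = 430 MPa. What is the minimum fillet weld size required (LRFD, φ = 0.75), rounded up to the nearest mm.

Total weld length L = 640 mm.
Required throat t_e = P_u / (φ × 0.6 F_EXX × L) = 871 / (0.75 × 0.6 × 430 × 640 × 10⁻³) = 7.033 mm.
Required leg w = t_e / 0.707 = 9.948 mm → use 10 mm.

w = 10 mm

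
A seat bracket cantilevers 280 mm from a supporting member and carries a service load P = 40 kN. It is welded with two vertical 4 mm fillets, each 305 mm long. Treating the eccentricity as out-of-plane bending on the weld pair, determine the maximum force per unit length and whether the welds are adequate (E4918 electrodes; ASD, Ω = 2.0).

f_max ≈ 367 N/mm; adequate

E49XX → F_EXX = 490 MPa.
L_w = 2 × 305 = 610 mm; section modulus (unit throat) S = 2 × L²/6 = 31010 mm².
Direct shear f_v = P/L_w = 40×10³/610 = 65.57 N/mm.
Moment M = P × e = 40×10³ × 280 = 11200000 N·mm; bending f_b = M/S = 361.2 N/mm.
f_max = √(f_v² + f_b²) = √(65.57² + 361.2²) = 367.1 N/mm.
r_n/Ω = (1/2.0) × 0.6 × 490 × (0.707 × 4) = 415.7 N/mm → adequate.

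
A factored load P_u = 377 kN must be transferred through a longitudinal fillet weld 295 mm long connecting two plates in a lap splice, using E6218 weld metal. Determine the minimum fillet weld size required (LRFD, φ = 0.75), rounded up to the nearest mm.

E62XX → F_EXX = 620 MPa.
Total weld length L = 295 mm.
Required throat t_e = P_u / (φ × 0.6 F_EXX × L) = 377 / (0.75 × 0.6 × 620 × 295 × 10⁻³) = 4.581 mm.
Required leg w = t_e / 0.707 = 6.479 mm → use 7 mm.

w = 7 mm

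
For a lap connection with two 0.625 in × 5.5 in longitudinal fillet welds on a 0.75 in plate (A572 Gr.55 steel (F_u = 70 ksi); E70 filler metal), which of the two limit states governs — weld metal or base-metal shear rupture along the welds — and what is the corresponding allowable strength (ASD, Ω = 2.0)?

R_n/Ω ≈ 102 kips (weld metal governs)

E70XX → F_EXX = 70 ksi.
t_e = 0.707 × 0.625 = 0.4419 in; L = 11 in.
Weld metal: R_n/Ω = (1/2.0) × 0.6 × 70 × 0.4419 × 11 = 102.1 kips.
Base metal (shear rupture): R_n/Ω = (1/2.0) × 0.6 × 70 × 0.75 × 11 = 173.2 kips.
Governing: weld metal.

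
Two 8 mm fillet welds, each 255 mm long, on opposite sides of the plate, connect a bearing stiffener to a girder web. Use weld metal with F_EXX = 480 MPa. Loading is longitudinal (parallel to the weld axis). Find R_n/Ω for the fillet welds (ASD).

R_n/Ω ≈ 415 kN

Effective throat t_e = 0.707 × 8 = 5.656 mm.
Total length L = 510 mm; A_we = 5.656 × 510 = 2885 mm².
F_nw = 0.6 F_EXX = 0.6 × 480 = 288 MPa.
R_n = 288 × 2885 × 10⁻³ = 830.8 kN; R_n/Ω = 830.8/2.0 = 415.4 kN.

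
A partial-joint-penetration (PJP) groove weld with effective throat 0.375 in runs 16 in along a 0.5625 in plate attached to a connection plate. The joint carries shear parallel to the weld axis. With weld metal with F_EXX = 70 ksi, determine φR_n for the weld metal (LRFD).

φR_n ≈ 189 kip

Effective throat (given) t_e = 0.375 in.
A_we = 0.375 × 16 = 6 in².
F_nw = 0.6 F_EXX = 42 ksi.
φR_n = 0.75 × 42 × 6 = 189 kip.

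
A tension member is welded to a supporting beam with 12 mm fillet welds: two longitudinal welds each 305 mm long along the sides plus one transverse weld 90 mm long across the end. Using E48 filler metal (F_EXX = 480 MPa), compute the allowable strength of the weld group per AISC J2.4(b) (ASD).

t_e = 0.707 × 12 = 8.484 mm.
R_nwl = 0.6 × 480 × 8.484 × 610 × 10⁻³ = 1490 kN (longitudinal, 2 welds).
R_nwt = 0.6 × 480 × 8.484 × 90 × 10⁻³ = 219.9 kN (transverse, base value).
(i) R_nwl + R_nwt = 1710 kN; (ii) 0.85 R_nwl + 1.5 R_nwt = 1597 kN.
R_n = max = 1710 kN [governs: (i)]; R_n/Ω = 855.2 kN.

R_n/Ω ≈ 855 kN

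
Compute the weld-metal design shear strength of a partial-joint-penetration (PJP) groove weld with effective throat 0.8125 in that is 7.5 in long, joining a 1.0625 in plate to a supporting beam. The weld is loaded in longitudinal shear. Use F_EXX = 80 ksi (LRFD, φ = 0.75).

Effective throat (given) t_e = 0.8125 in.
A_we = 0.8125 × 7.5 = 6.094 in².
F_nw = 0.6 F_EXX = 48 ksi.
φR_n = 0.75 × 48 × 6.094 = 219.4 kip.

φR_n ≈ 219 kip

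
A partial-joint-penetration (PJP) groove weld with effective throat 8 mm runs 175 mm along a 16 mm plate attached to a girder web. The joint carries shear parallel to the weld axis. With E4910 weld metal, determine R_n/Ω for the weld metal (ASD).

R_n/Ω ≈ 206 kN

E49XX → F_EXX = 490 MPa.
Effective throat (given) t_e = 8 mm.
A_we = 8 × 175 = 1400 mm².
F_nw = 0.6 F_EXX = 294 MPa.
R_n/Ω = (294 × 1400) / 2.0 × 10⁻³ = 205.8 kN.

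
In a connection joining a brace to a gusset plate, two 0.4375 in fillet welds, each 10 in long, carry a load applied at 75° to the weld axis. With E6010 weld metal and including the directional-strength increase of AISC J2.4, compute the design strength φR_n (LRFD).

E60XX → F_EXX = 60 ksi.
t_e = 0.707 × 0.4375 = 0.3093 in; A_we = 0.3093 × 20 = 6.186 in².
Directional factor: 1.0 + 0.5 sin^1.5(75°) = 1.475.
F_nw = 0.6 × 60 × 1.475 = 53.09 ksi.
φR_n = 0.75 × 53.09 × 6.186 = 246.3 kips.

φR_n ≈ 246 kips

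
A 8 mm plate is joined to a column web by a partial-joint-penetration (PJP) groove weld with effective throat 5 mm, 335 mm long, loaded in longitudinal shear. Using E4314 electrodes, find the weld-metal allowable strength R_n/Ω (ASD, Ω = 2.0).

R_n/Ω ≈ 216 kN

E43XX → F_EXX = 430 MPa.
Effective throat (given) t_e = 5 mm.
A_we = 5 × 335 = 1675 mm².
F_nw = 0.6 F_EXX = 258 MPa.
R_n/Ω = (258 × 1675) / 2.0 × 10⁻³ = 216.1 kN.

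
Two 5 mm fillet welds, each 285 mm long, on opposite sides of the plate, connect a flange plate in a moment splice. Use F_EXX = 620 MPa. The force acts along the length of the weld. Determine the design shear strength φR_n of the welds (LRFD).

φR_n ≈ 562 kN

Effective throat t_e = 0.707 × 5 = 3.535 mm.
Total length L = 570 mm; A_we = 3.535 × 570 = 2015 mm².
F_nw = 0.6 F_EXX = 0.6 × 620 = 372 MPa.
φR_n = 0.75 × 372 × 2015 × 10⁻³ = 562.2 kN.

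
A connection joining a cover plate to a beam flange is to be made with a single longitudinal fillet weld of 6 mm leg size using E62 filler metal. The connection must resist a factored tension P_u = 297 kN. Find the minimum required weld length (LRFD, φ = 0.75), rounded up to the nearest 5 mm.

E62XX → F_EXX = 620 MPa.
Throat t_e = 0.707 × 6 = 4.242 mm.
φr_n = 0.75 × 0.6 × 620 × 4.242 × 10⁻³ = 1.184 kN/mm.
L_req = P_u / φr_n = 297 / 1.184 = 250.9 mm total.
Round up → use L = 255 mm.

L = 255 mm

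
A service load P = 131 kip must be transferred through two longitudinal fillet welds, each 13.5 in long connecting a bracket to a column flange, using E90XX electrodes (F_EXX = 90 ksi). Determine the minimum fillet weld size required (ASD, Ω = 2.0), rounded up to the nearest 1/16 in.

Total weld length L = 27 in.
Required throat t_e = P × Ω / (0.6 F_EXX × L) = 131 × 2.0 / (0.6 × 90 × 27) = 0.1797 in.
Required leg w = t_e / 0.707 = 0.2542 in → use 5/16 in.

w = 5/16 in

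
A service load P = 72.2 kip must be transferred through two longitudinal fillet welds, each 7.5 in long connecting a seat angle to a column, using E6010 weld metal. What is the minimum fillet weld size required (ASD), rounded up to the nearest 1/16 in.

w = 7/16 in

E60XX → F_EXX = 60 ksi.
Total weld length L = 15 in.
Required throat t_e = P × Ω / (0.6 F_EXX × L) = 72.2 × 2.0 / (0.6 × 60 × 15) = 0.2674 in.
Required leg w = t_e / 0.707 = 0.3782 in → use 7/16 in.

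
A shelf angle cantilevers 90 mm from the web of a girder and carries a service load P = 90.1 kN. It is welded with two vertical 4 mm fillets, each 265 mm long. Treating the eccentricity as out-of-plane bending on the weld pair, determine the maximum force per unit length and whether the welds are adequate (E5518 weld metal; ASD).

f_max ≈ 386 N/mm; adequate

E55XX → F_EXX = 550 MPa.
L_w = 2 × 265 = 530 mm; section modulus (unit throat) S = 2 × L²/6 = 23410 mm².
Direct shear f_v = P/L_w = 90.1×10³/530 = 170 N/mm.
Moment M = P × e = 90.1×10³ × 90 = 8109000 N·mm; bending f_b = M/S = 346.4 N/mm.
f_max = √(f_v² + f_b²) = √(170² + 346.4²) = 385.9 N/mm.
r_n/Ω = (1/2.0) × 0.6 × 550 × (0.707 × 4) = 466.6 N/mm → adequate.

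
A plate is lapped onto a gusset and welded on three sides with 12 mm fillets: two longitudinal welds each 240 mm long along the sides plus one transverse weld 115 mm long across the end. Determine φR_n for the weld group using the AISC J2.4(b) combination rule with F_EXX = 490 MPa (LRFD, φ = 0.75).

t_e = 0.707 × 12 = 8.484 mm.
R_nwl = 0.6 × 490 × 8.484 × 480 × 10⁻³ = 1197 kN (longitudinal, 2 welds).
R_nwt = 0.6 × 490 × 8.484 × 115 × 10⁻³ = 286.8 kN (transverse, base value).
(i) R_nwl + R_nwt = 1484 kN; (ii) 0.85 R_nwl + 1.5 R_nwt = 1448 kN.
R_n = max = 1484 kN [governs: (i)]; φR_n = 1113 kN.

φR_n ≈ 1110 kN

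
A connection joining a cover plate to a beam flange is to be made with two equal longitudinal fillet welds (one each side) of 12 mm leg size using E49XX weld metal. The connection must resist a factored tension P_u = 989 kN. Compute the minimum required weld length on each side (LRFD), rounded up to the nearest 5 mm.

E49XX → F_EXX = 490 MPa.
Throat t_e = 0.707 × 12 = 8.484 mm.
φr_n = 0.75 × 0.6 × 490 × 8.484 × 10⁻³ = 1.871 kN/mm.
L_req = P_u / φr_n = 989 / 1.871 = 528.7 mm total.
Per side: 528.7 / 2 = 264.3 mm.
Round up → use L = 265 mm on each side.

L = 265 mm on each side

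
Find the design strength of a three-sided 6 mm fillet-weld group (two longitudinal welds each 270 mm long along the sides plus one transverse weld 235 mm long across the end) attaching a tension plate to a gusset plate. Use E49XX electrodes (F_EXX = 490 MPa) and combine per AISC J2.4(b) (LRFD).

t_e = 0.707 × 6 = 4.242 mm.
R_nwl = 0.6 × 490 × 4.242 × 540 × 10⁻³ = 673.5 kN (longitudinal, 2 welds).
R_nwt = 0.6 × 490 × 4.242 × 235 × 10⁻³ = 293.1 kN (transverse, base value).
(i) R_nwl + R_nwt = 966.5 kN; (ii) 0.85 R_nwl + 1.5 R_nwt = 1012 kN.
R_n = max = 1012 kN [governs: (ii)]; φR_n = 759 kN.

φR_n ≈ 759 kN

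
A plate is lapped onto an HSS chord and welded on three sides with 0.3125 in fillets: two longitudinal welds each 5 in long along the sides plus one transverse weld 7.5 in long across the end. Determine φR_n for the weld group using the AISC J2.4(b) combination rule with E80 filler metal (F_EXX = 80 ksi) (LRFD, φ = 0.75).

t_e = 0.707 × 0.3125 = 0.2209 in.
R_nwl = 0.6 × 80 × 0.2209 × 10 = 106 kips (longitudinal, 2 welds).
R_nwt = 0.6 × 80 × 0.2209 × 7.5 = 79.54 kips (transverse, base value).
(i) R_nwl + R_nwt = 185.6 kips; (ii) 0.85 R_nwl + 1.5 R_nwt = 209.4 kips.
R_n = max = 209.4 kips [governs: (ii)]; φR_n = 157.1 kips.

φR_n ≈ 157 kips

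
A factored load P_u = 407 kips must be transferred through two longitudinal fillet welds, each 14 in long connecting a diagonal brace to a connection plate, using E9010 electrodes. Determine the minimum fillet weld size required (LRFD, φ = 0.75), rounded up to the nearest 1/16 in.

w = 9/16 in

E90XX → F_EXX = 90 ksi.
Total weld length L = 28 in.
Required throat t_e = P_u / (φ × 0.6 F_EXX × L) = 407 / (0.75 × 0.6 × 90 × 28) = 0.3589 in.
Required leg w = t_e / 0.707 = 0.5076 in → use 9/16 in.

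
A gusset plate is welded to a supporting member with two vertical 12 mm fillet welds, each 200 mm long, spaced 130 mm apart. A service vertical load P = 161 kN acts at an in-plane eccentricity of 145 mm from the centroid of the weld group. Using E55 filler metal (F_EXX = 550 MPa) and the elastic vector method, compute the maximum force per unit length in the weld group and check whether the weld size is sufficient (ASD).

Total weld length L_w = 400 mm. Treat welds as unit-width lines.
Polar moment about centroid: J = 2[d³/12 + d(b/2)²] = 2[200³/12 + 200×65²] = 3023000 mm³.
Direct shear f_v = P/L_w = 161×10³ / 400 = 402.5 N/mm (vertical).
Torsion M = P·e = 161×10³ × 145 = 23345000 N·mm.
Critical point at (x, y) = (65, 100) from centroid. f_tx = M·y/J = 772.2 N/mm; f_ty = M·x/J = 501.9 N/mm.
Resultant f_max = √[f_tx² + (f_v + f_ty)²] = √[772.2² + (402.5 + 501.9)²] = 1189 N/mm.
Capacity per unit length: r_n/Ω = (1/2.0) × 0.6 × 550 × (0.707 × 12) = 1400 N/mm.
1189 ≤ 1400 → adequate.

f_max ≈ 1190 N/mm; adequate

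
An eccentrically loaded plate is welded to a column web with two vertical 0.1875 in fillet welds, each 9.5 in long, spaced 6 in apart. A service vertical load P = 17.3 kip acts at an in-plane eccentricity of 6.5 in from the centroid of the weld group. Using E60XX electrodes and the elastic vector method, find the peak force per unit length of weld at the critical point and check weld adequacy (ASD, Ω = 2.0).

E60XX → F_EXX = 60 ksi.
Total weld length L_w = 19 in. Treat welds as unit-width lines.
Polar moment about centroid: J = 2[d³/12 + d(b/2)²] = 2[9.5³/12 + 9.5×3²] = 313.9 in³.
Direct shear f_v = P/L_w = 17.3 / 19 = 0.9105 kip/in (vertical).
Torsion M = P·e = 17.3 × 6.5 = 112.45 kip·in.
Critical point at (x, y) = (3, 4.75) from centroid. f_tx = M·y/J = 1.702 kip/in; f_ty = M·x/J = 1.075 kip/in.
Resultant f_max = √[f_tx² + (f_v + f_ty)²] = √[1.702² + (0.9105 + 1.075)²] = 2.615 kip/in.
Capacity per unit length: r_n/Ω = (1/2.0) × 0.6 × 60 × (0.707 × 0.1875) = 2.386 kip/in.
2.615 > 2.386 → NOT adequate.

f_max ≈ 2.61 kip/in; NOT adequate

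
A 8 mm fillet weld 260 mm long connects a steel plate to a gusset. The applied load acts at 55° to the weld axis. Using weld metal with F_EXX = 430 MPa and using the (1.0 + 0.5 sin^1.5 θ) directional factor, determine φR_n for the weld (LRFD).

φR_n ≈ 390 kN

t_e = 0.707 × 8 = 5.656 mm; A_we = 5.656 × 260 = 1471 mm².
Directional factor: 1.0 + 0.5 sin^1.5(55°) = 1.371.
F_nw = 0.6 × 430 × 1.371 = 353.6 MPa.
φR_n = 0.75 × 353.6 × 1471 × 10⁻³ = 390 kN.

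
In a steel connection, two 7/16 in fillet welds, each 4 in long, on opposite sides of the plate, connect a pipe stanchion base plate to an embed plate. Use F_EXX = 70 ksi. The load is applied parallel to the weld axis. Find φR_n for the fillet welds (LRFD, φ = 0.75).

φR_n ≈ 77.9 kips

Effective throat t_e = 0.707 × 0.4375 = 0.3093 in.
Total length L = 8 in; A_we = 0.3093 × 8 = 2.474 in².
F_nw = 0.6 F_EXX = 0.6 × 70 = 42 ksi.
φR_n = 0.75 × 42 × 2.474 = 77.95 kips.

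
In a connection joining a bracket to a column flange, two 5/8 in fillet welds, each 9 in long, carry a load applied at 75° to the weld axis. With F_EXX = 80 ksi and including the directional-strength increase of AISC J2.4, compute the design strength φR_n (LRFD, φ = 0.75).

t_e = 0.707 × 0.625 = 0.4419 in; A_we = 0.4419 × 18 = 7.954 in².
Directional factor: 1.0 + 0.5 sin^1.5(75°) = 1.475.
F_nw = 0.6 × 80 × 1.475 = 70.78 ksi.
φR_n = 0.75 × 70.78 × 7.954 = 422.2 kips.

φR_n ≈ 422 kips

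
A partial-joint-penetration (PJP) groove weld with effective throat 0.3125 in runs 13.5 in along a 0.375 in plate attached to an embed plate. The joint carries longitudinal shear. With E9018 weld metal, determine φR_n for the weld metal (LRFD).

E90XX → F_EXX = 90 ksi.
Effective throat (given) t_e = 0.3125 in.
A_we = 0.3125 × 13.5 = 4.219 in².
F_nw = 0.6 F_EXX = 54 ksi.
φR_n = 0.75 × 54 × 4.219 = 170.9 kip.

φR_n ≈ 171 kip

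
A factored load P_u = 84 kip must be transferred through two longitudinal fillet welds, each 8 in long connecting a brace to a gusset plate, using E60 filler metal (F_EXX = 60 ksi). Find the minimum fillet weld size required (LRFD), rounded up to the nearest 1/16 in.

w = 5/16 in

Total weld length L = 16 in.
Required throat t_e = P_u / (φ × 0.6 F_EXX × L) = 84 / (0.75 × 0.6 × 60 × 16) = 0.1944 in.
Required leg w = t_e / 0.707 = 0.275 in → use 5/16 in.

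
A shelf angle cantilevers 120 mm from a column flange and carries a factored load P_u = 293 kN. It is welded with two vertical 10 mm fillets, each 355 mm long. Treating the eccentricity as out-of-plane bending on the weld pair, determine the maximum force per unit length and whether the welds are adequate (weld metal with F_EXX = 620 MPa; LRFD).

L_w = 2 × 355 = 710 mm; section modulus (unit throat) S = 2 × L²/6 = 42010 mm².
Direct shear f_v = P/L_w = 293×10³/710 = 412.7 N/mm.
Moment M = P × e = 293×10³ × 120 = 35160000 N·mm; bending f_b = M/S = 837 N/mm.
f_max = √(f_v² + f_b²) = √(412.7² + 837²) = 933.2 N/mm.
φr_n = 0.75 × 0.6 × 620 × (0.707 × 10) = 1973 N/mm → adequate.

f_max ≈ 933 N/mm; adequate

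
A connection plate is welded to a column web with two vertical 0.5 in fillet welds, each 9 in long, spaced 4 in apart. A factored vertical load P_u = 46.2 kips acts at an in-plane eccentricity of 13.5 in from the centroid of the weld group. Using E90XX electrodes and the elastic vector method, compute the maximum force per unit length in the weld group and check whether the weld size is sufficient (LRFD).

f_max ≈ 17.1 kip/in; NOT adequate

E90XX → F_EXX = 90 ksi.
Total weld length L_w = 18 in. Treat welds as unit-width lines.
Polar moment about centroid: J = 2[d³/12 + d(b/2)²] = 2[9³/12 + 9×2²] = 193.5 in³.
Direct shear f_v = P/L_w = 46.2 / 18 = 2.567 kip/in (vertical).
Torsion M = P·e = 46.2 × 13.5 = 623.7 kip·in.
Critical point at (x, y) = (2, 4.5) from centroid. f_tx = M·y/J = 14.5 kip/in; f_ty = M·x/J = 6.447 kip/in.
Resultant f_max = √[f_tx² + (f_v + f_ty)²] = √[14.5² + (2.567 + 6.447)²] = 17.08 kip/in.
Capacity per unit length: φr_n = 0.75 × 0.6 × 90 × (0.707 × 0.5) = 14.32 kip/in.
17.08 > 14.32 → NOT adequate.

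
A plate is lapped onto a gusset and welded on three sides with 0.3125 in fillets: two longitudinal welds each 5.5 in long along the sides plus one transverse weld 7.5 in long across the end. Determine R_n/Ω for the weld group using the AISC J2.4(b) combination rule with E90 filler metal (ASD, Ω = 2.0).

E90XX → F_EXX = 90 ksi.
t_e = 0.707 × 0.3125 = 0.2209 in.
R_nwl = 0.6 × 90 × 0.2209 × 11 = 131.2 kips (longitudinal, 2 welds).
R_nwt = 0.6 × 90 × 0.2209 × 7.5 = 89.48 kips (transverse, base value).
(i) R_nwl + R_nwt = 220.7 kips; (ii) 0.85 R_nwl + 1.5 R_nwt = 245.8 kips.
R_n = max = 245.8 kips [governs: (ii)]; R_n/Ω = 122.9 kips.

R_n/Ω ≈ 123 kips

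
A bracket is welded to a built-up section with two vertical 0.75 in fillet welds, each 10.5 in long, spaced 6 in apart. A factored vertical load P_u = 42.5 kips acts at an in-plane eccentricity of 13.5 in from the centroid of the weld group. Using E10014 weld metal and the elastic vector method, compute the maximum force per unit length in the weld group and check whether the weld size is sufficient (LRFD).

E100XX → F_EXX = 100 ksi.
Total weld length L_w = 21 in. Treat welds as unit-width lines.
Polar moment about centroid: J = 2[d³/12 + d(b/2)²] = 2[10.5³/12 + 10.5×3²] = 381.9 in³.
Direct shear f_v = P/L_w = 42.5 / 21 = 2.024 kip/in (vertical).
Torsion M = P·e = 42.5 × 13.5 = 573.75 kip·in.
Critical point at (x, y) = (3, 5.25) from centroid. f_tx = M·y/J = 7.887 kip/in; f_ty = M·x/J = 4.507 kip/in.
Resultant f_max = √[f_tx² + (f_v + f_ty)²] = √[7.887² + (2.024 + 4.507)²] = 10.24 kip/in.
Capacity per unit length: φr_n = 0.75 × 0.6 × 100 × (0.707 × 0.75) = 23.86 kip/in.
10.24 ≤ 23.86 → adequate.

f_max ≈ 10.2 kip/in; adequate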